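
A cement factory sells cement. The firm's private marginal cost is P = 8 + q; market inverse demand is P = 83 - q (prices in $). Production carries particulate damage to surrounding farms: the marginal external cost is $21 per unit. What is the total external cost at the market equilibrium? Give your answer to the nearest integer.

$788

Market equilibrium (private): 8 + q = 83 - q → q_m = 37.5000.
Total external cost = MEC × q_m = 21 × 37.5000 = 787.5000.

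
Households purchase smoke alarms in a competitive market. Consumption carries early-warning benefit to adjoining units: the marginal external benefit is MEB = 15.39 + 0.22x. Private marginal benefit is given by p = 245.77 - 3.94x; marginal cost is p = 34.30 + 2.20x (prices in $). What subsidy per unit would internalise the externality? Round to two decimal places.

Social marginal benefit = demand + MEB = 261.16 - 3.72x.
Set SMB = MC: 261.16 - 3.72x = 34.30 + 2.20x → x* = 38.3209.
The Pigouvian subsidy equals MEB at x*: 15.39 + 0.22×38.3209 = 23.8206.

subsidy = $23.82 per unit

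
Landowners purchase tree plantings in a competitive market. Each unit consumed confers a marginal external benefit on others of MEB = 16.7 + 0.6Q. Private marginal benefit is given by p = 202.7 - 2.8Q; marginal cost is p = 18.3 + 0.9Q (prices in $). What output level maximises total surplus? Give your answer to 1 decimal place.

Social marginal benefit = demand + MEB = 219.4 - 2.2Q.
Set SMB = MC: 219.4 - 2.2Q = 18.3 + 0.9Q → Q* = 64.8710.

Q* = 64.9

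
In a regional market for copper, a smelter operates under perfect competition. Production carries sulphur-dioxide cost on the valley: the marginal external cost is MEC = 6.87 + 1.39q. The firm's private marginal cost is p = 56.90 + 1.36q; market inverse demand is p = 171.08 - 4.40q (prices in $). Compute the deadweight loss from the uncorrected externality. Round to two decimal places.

DWL = $82.87

Market equilibrium (private): 56.90 + 1.36q = 171.08 - 4.40q → q_m = 19.8229.
Social marginal cost = private MC + MEC = 63.77 + 2.75q.
Set SMC = demand: 63.77 + 2.75q = 171.08 - 4.40q → q* = 15.0084.
Height of the DWL triangle at q_m is SMC(q_m) − demand(q_m) = MEC(q_m) = 34.4239.
DWL = ½ × 4.8145 × 34.4239 = 82.8669.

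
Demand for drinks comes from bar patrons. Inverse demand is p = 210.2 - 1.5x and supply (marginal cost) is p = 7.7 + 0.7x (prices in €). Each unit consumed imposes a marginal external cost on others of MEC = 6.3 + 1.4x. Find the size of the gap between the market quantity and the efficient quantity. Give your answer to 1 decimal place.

Market equilibrium (private): 7.7 + 0.7x = 210.2 - 1.5x → x_m = 92.0455.
Social marginal benefit = demand − MEC = 203.9 - 2.9x.
Set SMB = MC: 203.9 - 2.9x = 7.7 + 0.7x → x* = 54.5000.
Gap = |92.0455 − 54.5000| = 37.5455.

37.5 units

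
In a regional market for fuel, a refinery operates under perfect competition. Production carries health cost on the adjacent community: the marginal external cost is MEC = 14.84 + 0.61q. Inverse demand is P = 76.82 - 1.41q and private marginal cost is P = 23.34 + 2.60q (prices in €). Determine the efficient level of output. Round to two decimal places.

q* = 8.36

Social marginal cost = private MC + MEC = 38.18 + 3.21q.
Set SMC = demand: 38.18 + 3.21q = 76.82 - 1.41q → q* = 8.3636.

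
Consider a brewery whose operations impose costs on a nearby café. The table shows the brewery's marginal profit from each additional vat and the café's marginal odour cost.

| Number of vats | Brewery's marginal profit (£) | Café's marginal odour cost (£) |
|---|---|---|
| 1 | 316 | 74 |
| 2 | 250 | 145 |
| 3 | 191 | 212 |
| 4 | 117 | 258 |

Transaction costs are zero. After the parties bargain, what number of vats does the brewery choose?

2

Bargaining reaches the level where marginal profit last exceeds marginal odour cost.
That holds through level 2 (250 ≥ 145) but not at 3 (191 < 212).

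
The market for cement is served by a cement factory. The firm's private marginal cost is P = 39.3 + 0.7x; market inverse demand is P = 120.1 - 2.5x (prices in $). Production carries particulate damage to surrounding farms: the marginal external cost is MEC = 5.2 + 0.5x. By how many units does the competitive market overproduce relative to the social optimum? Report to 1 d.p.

4.8 units

Market equilibrium (private): 39.3 + 0.7x = 120.1 - 2.5x → x_m = 25.2500.
Social marginal cost = private MC + MEC = 44.5 + 1.2x.
Set SMC = demand: 44.5 + 1.2x = 120.1 - 2.5x → x* = 20.4324.
Gap = |25.2500 − 20.4324| = 4.8176.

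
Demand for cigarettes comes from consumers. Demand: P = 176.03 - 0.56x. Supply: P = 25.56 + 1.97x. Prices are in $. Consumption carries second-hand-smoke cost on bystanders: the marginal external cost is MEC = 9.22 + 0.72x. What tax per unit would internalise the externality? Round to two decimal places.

tax = $40.51 per unit

Social marginal benefit = demand − MEC = 166.81 - 1.28x.
Set SMB = MC: 166.81 - 1.28x = 25.56 + 1.97x → x* = 43.4615.
The Pigouvian tax equals MEC at x*: 9.22 + 0.72×43.4615 = 40.5123.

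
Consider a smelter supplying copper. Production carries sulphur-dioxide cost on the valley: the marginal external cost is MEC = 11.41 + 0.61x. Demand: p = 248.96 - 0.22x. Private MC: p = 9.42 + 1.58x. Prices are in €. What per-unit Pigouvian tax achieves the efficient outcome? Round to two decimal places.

Social marginal cost = private MC + MEC = 20.83 + 2.19x.
Set SMC = demand: 20.83 + 2.19x = 248.96 - 0.22x → x* = 94.6598.
The Pigouvian tax equals MEC at x*: 11.41 + 0.61×94.6598 = 69.1525.

tax = €69.15 per unit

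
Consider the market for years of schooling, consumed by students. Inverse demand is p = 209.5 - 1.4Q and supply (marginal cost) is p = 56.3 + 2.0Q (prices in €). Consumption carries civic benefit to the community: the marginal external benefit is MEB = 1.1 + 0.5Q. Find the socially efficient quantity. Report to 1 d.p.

Social marginal benefit = demand + MEB = 210.6 - 0.9Q.
Set SMB = MC: 210.6 - 0.9Q = 56.3 + 2.0Q → Q* = 53.2069.

Q* = 53.2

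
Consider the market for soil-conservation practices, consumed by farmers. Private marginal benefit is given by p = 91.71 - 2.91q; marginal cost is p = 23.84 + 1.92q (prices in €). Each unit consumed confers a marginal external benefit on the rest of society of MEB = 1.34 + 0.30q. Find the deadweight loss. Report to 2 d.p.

Market equilibrium (private): 23.84 + 1.92q = 91.71 - 2.91q → q_m = 14.0518.
Social marginal benefit = demand + MEB = 93.05 - 2.61q.
Set SMB = MC: 93.05 - 2.61q = 23.84 + 1.92q → q* = 15.2781.
Between q* and q_m the wedge SMB − MC runs linearly from 0 to MEB(q_m), so the loss is a triangle.
DWL = ½ × 1.2263 × 5.5555 = 3.4064.

DWL = €3.41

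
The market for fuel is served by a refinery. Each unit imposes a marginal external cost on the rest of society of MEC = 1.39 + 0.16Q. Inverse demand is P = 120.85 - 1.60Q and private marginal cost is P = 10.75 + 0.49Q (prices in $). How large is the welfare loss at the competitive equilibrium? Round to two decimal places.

DWL = $21.42

Market equilibrium (private): 10.75 + 0.49Q = 120.85 - 1.60Q → Q_m = 52.6794.
Social marginal cost = private MC + MEC = 12.14 + 0.65Q.
Set SMC = demand: 12.14 + 0.65Q = 120.85 - 1.60Q → Q* = 48.3156.
The welfare-loss triangle has base |Q_m − Q*| and height MEC(Q_m) (the vertical gap between SMC and demand is zero at Q* and MEC at Q_m).
DWL = ½ × 4.3638 × 9.8187 = 21.4234.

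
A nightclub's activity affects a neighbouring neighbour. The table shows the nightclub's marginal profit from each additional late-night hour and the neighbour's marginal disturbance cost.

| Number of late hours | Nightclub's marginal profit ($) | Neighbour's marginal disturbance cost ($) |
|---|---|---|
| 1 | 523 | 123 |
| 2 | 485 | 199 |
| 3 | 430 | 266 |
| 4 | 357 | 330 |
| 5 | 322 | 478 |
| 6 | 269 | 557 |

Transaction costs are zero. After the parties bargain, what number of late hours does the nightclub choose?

4

Bargaining reaches the level where marginal profit last exceeds marginal disturbance cost.
That holds through level 4 (357 ≥ 330) but not at 5 (322 < 478).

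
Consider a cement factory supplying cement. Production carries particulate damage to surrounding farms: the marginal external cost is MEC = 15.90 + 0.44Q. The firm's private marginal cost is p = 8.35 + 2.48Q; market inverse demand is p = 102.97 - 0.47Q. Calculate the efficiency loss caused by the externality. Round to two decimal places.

DWL = 132.86

Market equilibrium (private): 8.35 + 2.48Q = 102.97 - 0.47Q → Q_m = 32.0746.
Social marginal cost = private MC + MEC = 24.25 + 2.92Q.
Set SMC = demand: 24.25 + 2.92Q = 102.97 - 0.47Q → Q* = 23.2212.
The loss is the area between SMC and demand from Q* to Q_m; with linear curves that's a triangle of height MEC(Q_m).
DWL = ½ × 8.8534 × 30.0128 = 132.8577.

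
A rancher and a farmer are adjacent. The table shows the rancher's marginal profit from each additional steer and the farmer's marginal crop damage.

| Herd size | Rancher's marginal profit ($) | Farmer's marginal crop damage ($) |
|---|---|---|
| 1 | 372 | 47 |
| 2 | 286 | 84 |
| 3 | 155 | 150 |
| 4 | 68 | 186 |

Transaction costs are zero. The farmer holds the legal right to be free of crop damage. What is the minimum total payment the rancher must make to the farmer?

$281

Efficient level: marginal profit ≥ marginal crop damage through level 3, so k* = 3.
With the farmer holding the right, the rancher must at least compensate total damage at k*: 47 + 84 + 150 = 281.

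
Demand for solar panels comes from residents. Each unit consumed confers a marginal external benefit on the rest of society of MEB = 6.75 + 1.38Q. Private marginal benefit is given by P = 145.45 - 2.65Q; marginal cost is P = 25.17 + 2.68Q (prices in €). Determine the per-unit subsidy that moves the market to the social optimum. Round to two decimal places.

subsidy = €51.13 per unit

Social marginal benefit = demand + MEB = 152.20 - 1.27Q.
Set SMB = MC: 152.20 - 1.27Q = 25.17 + 2.68Q → Q* = 32.1595.
The Pigouvian subsidy equals MEB at Q*: 6.75 + 1.38×32.1595 = 51.1301.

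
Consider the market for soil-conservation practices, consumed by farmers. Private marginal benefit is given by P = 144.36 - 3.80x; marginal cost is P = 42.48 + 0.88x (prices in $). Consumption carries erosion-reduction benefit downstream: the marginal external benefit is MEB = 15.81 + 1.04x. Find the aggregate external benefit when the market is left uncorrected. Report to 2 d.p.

$590.60

Market equilibrium (private): 42.48 + 0.88x = 144.36 - 3.80x → x_m = 21.7692.
Total external benefit = ∫₀^{x_m} (15.81 + 1.04x) dx = 15.81×21.7692 + ½×1.04×21.7692² = 590.5980.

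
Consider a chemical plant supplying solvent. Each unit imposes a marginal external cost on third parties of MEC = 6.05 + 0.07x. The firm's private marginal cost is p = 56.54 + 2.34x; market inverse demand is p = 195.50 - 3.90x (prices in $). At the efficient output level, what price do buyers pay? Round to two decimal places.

Social marginal cost = private MC + MEC = 62.59 + 2.41x.
Set SMC = demand: 62.59 + 2.41x = 195.50 - 3.90x → x* = 21.0634.
Consumer price on the demand curve at x*: 195.50 − 3.90×21.0634 = 113.3527.

P = $113.35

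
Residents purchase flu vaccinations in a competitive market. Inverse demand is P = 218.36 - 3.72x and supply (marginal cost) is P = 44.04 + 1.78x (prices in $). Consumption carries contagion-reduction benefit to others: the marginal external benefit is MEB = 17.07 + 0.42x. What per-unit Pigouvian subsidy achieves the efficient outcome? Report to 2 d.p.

subsidy = $32.89 per unit

Social marginal benefit = demand + MEB = 235.43 - 3.30x.
Set SMB = MC: 235.43 - 3.30x = 44.04 + 1.78x → x* = 37.6752.
The Pigouvian subsidy equals MEB at x*: 17.07 + 0.42×37.6752 = 32.8936.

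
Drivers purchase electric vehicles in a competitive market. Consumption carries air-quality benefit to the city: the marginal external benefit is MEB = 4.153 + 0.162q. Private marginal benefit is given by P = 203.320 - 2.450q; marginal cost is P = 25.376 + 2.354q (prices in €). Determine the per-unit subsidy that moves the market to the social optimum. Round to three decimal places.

subsidy = €10.508 per unit

Social marginal benefit = demand + MEB = 207.473 - 2.288q.
Set SMB = MC: 207.473 - 2.288q = 25.376 + 2.354q → q* = 39.2281.
The Pigouvian subsidy equals MEB at q*: 4.153 + 0.162×39.2281 = 10.5080.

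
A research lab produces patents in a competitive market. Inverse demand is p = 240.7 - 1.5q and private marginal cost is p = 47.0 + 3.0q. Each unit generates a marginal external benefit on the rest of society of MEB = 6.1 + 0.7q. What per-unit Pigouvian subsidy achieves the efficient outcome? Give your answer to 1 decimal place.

Social marginal cost = private MC − MEB = 40.9 + 2.3q.
Set SMC = demand: 40.9 + 2.3q = 240.7 - 1.5q → q* = 52.5789.
The Pigouvian subsidy equals MEB at q*: 6.1 + 0.7×52.5789 = 42.9052.

subsidy = 42.9 per unit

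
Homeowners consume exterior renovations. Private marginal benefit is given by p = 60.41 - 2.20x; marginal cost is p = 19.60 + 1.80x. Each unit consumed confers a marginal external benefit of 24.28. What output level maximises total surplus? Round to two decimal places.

Social marginal benefit = demand + MEB = 84.69 - 2.20x.
Set SMB = MC: 84.69 - 2.20x = 19.60 + 1.80x → x* = 16.2725.

x* = 16.27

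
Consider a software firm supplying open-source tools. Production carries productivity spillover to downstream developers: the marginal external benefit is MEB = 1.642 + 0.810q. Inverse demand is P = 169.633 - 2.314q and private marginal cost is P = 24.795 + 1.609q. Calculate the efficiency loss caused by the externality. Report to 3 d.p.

DWL = 159.852

Market equilibrium (private): 24.795 + 1.609q = 169.633 - 2.314q → q_m = 36.9202.
Social marginal cost = private MC − MEB = 23.153 + 0.799q.
Set SMC = demand: 23.153 + 0.799q = 169.633 - 2.314q → q* = 47.0543.
The loss is the area between SMC and demand from q* to q_m; with linear curves that's a triangle of height MEB(q_m).
DWL = ½ × 10.1341 × 31.5474 = 159.8523.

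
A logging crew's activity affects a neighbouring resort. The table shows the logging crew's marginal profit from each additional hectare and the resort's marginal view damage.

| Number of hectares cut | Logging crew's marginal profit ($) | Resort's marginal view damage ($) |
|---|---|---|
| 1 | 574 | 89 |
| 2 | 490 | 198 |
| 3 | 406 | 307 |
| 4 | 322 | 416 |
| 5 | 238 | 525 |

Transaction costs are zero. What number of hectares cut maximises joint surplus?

3

Bargaining reaches the level where marginal profit last exceeds marginal view damage.
That holds through level 3 (406 ≥ 307) but not at 4 (322 < 416).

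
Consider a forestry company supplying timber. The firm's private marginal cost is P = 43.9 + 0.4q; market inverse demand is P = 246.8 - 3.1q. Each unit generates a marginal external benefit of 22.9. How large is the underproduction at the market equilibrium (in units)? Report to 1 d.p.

Market equilibrium (private): 43.9 + 0.4q = 246.8 - 3.1q → q_m = 57.9714.
Social marginal cost = private MC − MEB = 21.0 + 0.4q.
Set SMC = demand: 21.0 + 0.4q = 246.8 - 3.1q → q* = 64.5143.
Gap = |57.9714 − 64.5143| = 6.5429.

6.5 units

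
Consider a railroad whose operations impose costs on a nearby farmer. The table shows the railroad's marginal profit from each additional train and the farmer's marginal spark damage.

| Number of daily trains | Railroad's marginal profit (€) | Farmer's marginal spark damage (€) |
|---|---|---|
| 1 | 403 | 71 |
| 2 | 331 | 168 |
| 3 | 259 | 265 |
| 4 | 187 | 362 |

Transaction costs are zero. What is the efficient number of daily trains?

Bargaining reaches the level where marginal profit last exceeds marginal spark damage.
That holds through level 2 (331 ≥ 168) but not at 3 (259 < 265).

2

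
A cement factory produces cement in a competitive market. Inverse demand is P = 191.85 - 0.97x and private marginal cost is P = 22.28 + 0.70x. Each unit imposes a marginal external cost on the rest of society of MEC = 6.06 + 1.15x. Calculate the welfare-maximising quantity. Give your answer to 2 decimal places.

Social marginal cost = private MC + MEC = 28.34 + 1.85x.
Set SMC = demand: 28.34 + 1.85x = 191.85 - 0.97x → x* = 57.9823.

x* = 57.98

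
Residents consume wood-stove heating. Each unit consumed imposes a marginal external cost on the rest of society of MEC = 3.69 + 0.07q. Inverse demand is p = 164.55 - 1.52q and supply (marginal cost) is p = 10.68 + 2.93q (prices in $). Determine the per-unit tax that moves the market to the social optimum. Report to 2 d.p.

Social marginal benefit = demand − MEC = 160.86 - 1.59q.
Set SMB = MC: 160.86 - 1.59q = 10.68 + 2.93q → q* = 33.2257.
The Pigouvian tax equals MEC at q*: 3.69 + 0.07×33.2257 = 6.0158.

tax = $6.02 per unit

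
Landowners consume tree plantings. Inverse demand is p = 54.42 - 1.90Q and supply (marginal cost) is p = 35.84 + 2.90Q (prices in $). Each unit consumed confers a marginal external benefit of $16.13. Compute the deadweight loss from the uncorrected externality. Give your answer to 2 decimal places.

Market equilibrium (private): 35.84 + 2.90Q = 54.42 - 1.90Q → Q_m = 3.8708.
Social marginal benefit = demand + MEB = 70.55 - 1.90Q.
Set SMB = MC: 70.55 - 1.90Q = 35.84 + 2.90Q → Q* = 7.2313.
Height of the DWL triangle at Q_m is SMB(Q_m) − MC(Q_m) = MEB(Q_m) = 16.1300.
DWL = ½ × 3.3605 × 16.1300 = 27.1024.

DWL = $27.10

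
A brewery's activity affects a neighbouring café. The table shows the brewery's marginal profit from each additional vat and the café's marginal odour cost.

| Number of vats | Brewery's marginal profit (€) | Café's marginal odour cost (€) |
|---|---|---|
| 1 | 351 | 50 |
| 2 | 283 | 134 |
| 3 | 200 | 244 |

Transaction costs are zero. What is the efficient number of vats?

2

Bargaining reaches the level where marginal profit last exceeds marginal odour cost.
That holds through level 2 (283 ≥ 134) but not at 3 (200 < 244).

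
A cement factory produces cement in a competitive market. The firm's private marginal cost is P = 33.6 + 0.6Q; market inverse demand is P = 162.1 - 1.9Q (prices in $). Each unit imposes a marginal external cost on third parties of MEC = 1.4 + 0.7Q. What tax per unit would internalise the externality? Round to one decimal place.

Social marginal cost = private MC + MEC = 35.0 + 1.3Q.
Set SMC = demand: 35.0 + 1.3Q = 162.1 - 1.9Q → Q* = 39.7188.
The Pigouvian tax equals MEC at Q*: 1.4 + 0.7×39.7188 = 29.2032.

tax = $29.2 per unit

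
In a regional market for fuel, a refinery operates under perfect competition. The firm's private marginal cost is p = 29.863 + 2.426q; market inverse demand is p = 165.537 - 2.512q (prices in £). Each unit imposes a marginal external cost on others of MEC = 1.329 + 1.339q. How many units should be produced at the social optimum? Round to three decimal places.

q* = 21.403

Social marginal cost = private MC + MEC = 31.192 + 3.765q.
Set SMC = demand: 31.192 + 3.765q = 165.537 - 2.512q → q* = 21.4027.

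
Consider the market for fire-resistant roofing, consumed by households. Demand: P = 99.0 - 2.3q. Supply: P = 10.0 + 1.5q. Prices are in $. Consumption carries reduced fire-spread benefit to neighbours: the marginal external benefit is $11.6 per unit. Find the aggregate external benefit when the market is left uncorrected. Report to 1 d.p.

$271.7

Market equilibrium (private): 10.0 + 1.5q = 99.0 - 2.3q → q_m = 23.4211.
Total external benefit = MEB × q_m = 11.6 × 23.4211 = 271.6848.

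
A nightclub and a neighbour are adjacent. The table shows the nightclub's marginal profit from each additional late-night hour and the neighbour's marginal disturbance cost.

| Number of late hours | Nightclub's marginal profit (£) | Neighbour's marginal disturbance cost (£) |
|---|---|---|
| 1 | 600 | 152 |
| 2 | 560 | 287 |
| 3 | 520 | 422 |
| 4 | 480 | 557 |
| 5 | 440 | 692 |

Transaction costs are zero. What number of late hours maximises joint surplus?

3

Bargaining reaches the level where marginal profit last exceeds marginal disturbance cost.
That holds through level 3 (520 ≥ 422) but not at 4 (480 < 557).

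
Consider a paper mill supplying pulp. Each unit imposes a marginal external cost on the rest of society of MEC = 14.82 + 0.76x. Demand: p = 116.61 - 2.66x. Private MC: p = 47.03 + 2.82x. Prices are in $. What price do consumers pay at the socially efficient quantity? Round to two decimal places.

P = $93.27

Social marginal cost = private MC + MEC = 61.85 + 3.58x.
Set SMC = demand: 61.85 + 3.58x = 116.61 - 2.66x → x* = 8.7756.
Consumer price on the demand curve at x*: 116.61 − 2.66×8.7756 = 93.2669.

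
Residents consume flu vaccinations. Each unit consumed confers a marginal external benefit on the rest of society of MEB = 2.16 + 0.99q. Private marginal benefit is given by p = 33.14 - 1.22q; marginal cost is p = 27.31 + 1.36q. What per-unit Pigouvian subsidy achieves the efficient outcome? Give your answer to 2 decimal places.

Social marginal benefit = demand + MEB = 35.30 - 0.23q.
Set SMB = MC: 35.30 - 0.23q = 27.31 + 1.36q → q* = 5.0252.
The Pigouvian subsidy equals MEB at q*: 2.16 + 0.99×5.0252 = 7.1349.

subsidy = 7.13 per unit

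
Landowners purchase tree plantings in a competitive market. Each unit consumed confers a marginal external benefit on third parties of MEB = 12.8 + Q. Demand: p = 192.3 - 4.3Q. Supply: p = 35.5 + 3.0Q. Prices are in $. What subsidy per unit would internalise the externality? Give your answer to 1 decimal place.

Social marginal benefit = demand + MEB = 205.1 - 3.3Q.
Set SMB = MC: 205.1 - 3.3Q = 35.5 + 3.0Q → Q* = 26.9206.
The Pigouvian subsidy equals MEB at Q*: 12.8 + 1.0×26.9206 = 39.7206.

subsidy = $39.7 per unit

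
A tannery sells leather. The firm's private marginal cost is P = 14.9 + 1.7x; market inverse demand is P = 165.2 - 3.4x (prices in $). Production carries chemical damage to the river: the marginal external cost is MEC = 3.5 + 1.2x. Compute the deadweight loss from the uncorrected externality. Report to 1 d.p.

DWL = $119.9

Market equilibrium (private): 14.9 + 1.7x = 165.2 - 3.4x → x_m = 29.4706.
Social marginal cost = private MC + MEC = 18.4 + 2.9x.
Set SMC = demand: 18.4 + 2.9x = 165.2 - 3.4x → x* = 23.3016.
Between x* and x_m the wedge SMC − demand runs linearly from 0 to MEC(x_m), so the loss is a triangle.
DWL = ½ × 6.1690 × 38.8647 = 119.8782.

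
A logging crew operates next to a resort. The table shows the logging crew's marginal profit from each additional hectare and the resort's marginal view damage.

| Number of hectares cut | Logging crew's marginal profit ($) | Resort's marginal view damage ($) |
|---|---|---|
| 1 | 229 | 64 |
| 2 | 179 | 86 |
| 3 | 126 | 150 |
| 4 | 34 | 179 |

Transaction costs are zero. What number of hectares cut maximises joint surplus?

2

Bargaining reaches the level where marginal profit last exceeds marginal view damage.
That holds through level 2 (179 ≥ 86) but not at 3 (126 < 150).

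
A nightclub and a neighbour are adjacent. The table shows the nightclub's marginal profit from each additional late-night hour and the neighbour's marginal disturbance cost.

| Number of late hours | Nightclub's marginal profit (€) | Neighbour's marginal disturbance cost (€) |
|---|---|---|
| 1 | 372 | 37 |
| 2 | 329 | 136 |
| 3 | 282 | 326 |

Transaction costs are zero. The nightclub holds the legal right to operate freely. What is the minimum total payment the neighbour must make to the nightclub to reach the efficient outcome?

€282

Left alone the nightclub would choose level 3 (marginal profit stays positive).
Efficient level: k* = 2 (marginal profit ≥ marginal disturbance cost through 2).
The neighbour must at least cover the nightclub's forgone profit from cutting 3→2: 282 = 282.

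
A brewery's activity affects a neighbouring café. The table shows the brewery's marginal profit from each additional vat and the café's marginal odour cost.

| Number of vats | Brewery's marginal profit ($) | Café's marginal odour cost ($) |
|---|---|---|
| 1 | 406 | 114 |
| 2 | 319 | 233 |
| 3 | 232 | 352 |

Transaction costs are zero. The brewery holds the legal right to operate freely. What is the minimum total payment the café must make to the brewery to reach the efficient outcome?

Left alone the brewery would choose level 3 (marginal profit stays positive).
Efficient level: k* = 2 (marginal profit ≥ marginal odour cost through 2).
The café must at least cover the brewery's forgone profit from cutting 3→2: 232 = 232.

$232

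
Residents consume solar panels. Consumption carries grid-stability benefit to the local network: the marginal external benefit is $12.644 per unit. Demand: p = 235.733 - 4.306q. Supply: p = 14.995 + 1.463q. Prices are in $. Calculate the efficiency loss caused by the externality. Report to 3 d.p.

Market equilibrium (private): 14.995 + 1.463q = 235.733 - 4.306q → q_m = 38.2628.
Social marginal benefit = demand + MEB = 248.377 - 4.306q.
Set SMB = MC: 248.377 - 4.306q = 14.995 + 1.463q → q* = 40.4545.
Between q* and q_m the wedge SMB − MC runs linearly from 0 to MEB(q_m), so the loss is a triangle.
DWL = ½ × 2.1917 × 12.6440 = 13.8559.

DWL = $13.856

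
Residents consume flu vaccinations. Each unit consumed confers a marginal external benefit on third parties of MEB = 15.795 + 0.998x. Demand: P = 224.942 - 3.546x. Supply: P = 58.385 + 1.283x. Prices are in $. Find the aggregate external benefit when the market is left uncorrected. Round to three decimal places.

Market equilibrium (private): 58.385 + 1.283x = 224.942 - 3.546x → x_m = 34.4910.
Total external benefit = ∫₀^{x_m} (15.795 + 0.998x) dx = 15.795×34.4910 + ½×0.998×34.4910² = 1138.4103.

$1138.410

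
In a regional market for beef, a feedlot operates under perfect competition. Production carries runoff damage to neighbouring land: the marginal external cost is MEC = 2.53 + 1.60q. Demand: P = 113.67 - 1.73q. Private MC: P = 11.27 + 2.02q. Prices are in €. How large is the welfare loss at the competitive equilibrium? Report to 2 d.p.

DWL = €199.66

Market equilibrium (private): 11.27 + 2.02q = 113.67 - 1.73q → q_m = 27.3067.
Social marginal cost = private MC + MEC = 13.80 + 3.62q.
Set SMC = demand: 13.80 + 3.62q = 113.67 - 1.73q → q* = 18.6673.
The welfare-loss triangle has base |q_m − q*| and height MEC(q_m) (the vertical gap between SMC and demand is zero at q* and MEC at q_m).
DWL = ½ × 8.6394 × 46.2207 = 199.6596.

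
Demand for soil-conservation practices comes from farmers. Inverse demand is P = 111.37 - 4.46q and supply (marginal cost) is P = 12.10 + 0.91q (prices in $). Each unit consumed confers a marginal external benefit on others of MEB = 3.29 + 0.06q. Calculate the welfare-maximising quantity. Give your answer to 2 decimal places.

q* = 19.31

Social marginal benefit = demand + MEB = 114.66 - 4.40q.
Set SMB = MC: 114.66 - 4.40q = 12.10 + 0.91q → q* = 19.3145.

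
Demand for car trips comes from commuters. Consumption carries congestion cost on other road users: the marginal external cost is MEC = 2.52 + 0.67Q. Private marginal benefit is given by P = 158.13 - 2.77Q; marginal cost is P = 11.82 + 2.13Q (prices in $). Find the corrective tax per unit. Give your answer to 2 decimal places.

tax = $19.82 per unit

Social marginal benefit = demand − MEC = 155.61 - 3.44Q.
Set SMB = MC: 155.61 - 3.44Q = 11.82 + 2.13Q → Q* = 25.8151.
The Pigouvian tax equals MEC at Q*: 2.52 + 0.67×25.8151 = 19.8161.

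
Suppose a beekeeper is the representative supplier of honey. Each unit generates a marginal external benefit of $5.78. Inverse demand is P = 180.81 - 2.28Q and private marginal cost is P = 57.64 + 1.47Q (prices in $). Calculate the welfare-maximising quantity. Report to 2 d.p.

Q* = 34.39

Social marginal cost = private MC − MEB = 51.86 + 1.47Q.
Set SMC = demand: 51.86 + 1.47Q = 180.81 - 2.28Q → Q* = 34.3867.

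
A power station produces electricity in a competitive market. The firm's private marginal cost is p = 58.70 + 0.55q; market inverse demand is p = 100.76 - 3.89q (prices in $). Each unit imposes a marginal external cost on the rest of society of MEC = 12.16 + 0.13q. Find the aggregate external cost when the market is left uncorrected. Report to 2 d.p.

Market equilibrium (private): 58.70 + 0.55q = 100.76 - 3.89q → q_m = 9.4730.
Total external cost = ∫₀^{q_m} (12.16 + 0.13q) dq = 12.16×9.4730 + ½×0.13×9.4730² = 121.0246.

$121.02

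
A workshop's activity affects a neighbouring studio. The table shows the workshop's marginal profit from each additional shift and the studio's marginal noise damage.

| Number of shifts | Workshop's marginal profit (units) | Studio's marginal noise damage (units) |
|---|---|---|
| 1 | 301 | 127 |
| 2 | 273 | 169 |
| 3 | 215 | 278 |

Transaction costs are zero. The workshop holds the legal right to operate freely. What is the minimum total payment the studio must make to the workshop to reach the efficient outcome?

Left alone the workshop would choose level 3 (marginal profit stays positive).
Efficient level: k* = 2 (marginal profit ≥ marginal noise damage through 2).
The studio must at least cover the workshop's forgone profit from cutting 3→2: 215 = 215.

215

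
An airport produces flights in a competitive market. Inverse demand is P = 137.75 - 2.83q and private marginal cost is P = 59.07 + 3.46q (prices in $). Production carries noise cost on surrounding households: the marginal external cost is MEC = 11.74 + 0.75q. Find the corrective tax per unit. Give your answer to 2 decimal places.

tax = $18.87 per unit

Social marginal cost = private MC + MEC = 70.81 + 4.21q.
Set SMC = demand: 70.81 + 4.21q = 137.75 - 2.83q → q* = 9.5085.
The Pigouvian tax equals MEC at q*: 11.74 + 0.75×9.5085 = 18.8714.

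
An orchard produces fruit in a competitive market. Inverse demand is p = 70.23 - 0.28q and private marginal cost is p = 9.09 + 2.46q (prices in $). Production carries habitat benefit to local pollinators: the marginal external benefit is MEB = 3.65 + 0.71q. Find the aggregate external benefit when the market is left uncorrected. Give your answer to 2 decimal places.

Market equilibrium (private): 9.09 + 2.46q = 70.23 - 0.28q → q_m = 22.3139.
Total external benefit = ∫₀^{q_m} (3.65 + 0.71q) dq = 3.65×22.3139 + ½×0.71×22.3139² = 258.2038.

$258.20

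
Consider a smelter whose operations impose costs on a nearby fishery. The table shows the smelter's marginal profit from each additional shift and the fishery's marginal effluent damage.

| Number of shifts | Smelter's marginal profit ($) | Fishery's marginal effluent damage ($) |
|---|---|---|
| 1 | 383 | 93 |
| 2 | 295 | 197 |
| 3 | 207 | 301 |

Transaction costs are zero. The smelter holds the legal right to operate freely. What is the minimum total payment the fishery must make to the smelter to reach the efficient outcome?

Left alone the smelter would choose level 3 (marginal profit stays positive).
Efficient level: k* = 2 (marginal profit ≥ marginal effluent damage through 2).
The fishery must at least cover the smelter's forgone profit from cutting 3→2: 207 = 207.

$207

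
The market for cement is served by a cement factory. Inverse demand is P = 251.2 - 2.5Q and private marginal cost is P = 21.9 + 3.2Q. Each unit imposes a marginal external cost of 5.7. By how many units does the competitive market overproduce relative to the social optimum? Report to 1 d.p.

1.0 units

Market equilibrium (private): 21.9 + 3.2Q = 251.2 - 2.5Q → Q_m = 40.2281.
Social marginal cost = private MC + MEC = 27.6 + 3.2Q.
Set SMC = demand: 27.6 + 3.2Q = 251.2 - 2.5Q → Q* = 39.2281.
Gap = |40.2281 − 39.2281| = 1.0000.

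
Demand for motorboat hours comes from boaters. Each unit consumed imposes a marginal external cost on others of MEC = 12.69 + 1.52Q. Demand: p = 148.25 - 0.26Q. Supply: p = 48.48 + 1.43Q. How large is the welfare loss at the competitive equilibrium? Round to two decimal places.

Market equilibrium (private): 48.48 + 1.43Q = 148.25 - 0.26Q → Q_m = 59.0355.
Social marginal benefit = demand − MEC = 135.56 - 1.78Q.
Set SMB = MC: 135.56 - 1.78Q = 48.48 + 1.43Q → Q* = 27.1277.
Between Q* and Q_m the wedge MC − SMB runs linearly from 0 to MEC(Q_m), so the loss is a triangle.
DWL = ½ × 31.9078 × 102.4240 = 1634.0623.

DWL = 1634.06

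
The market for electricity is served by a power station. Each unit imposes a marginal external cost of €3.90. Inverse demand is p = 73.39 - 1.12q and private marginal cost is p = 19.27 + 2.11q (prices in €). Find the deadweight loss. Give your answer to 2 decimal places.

Market equilibrium (private): 19.27 + 2.11q = 73.39 - 1.12q → q_m = 16.7554.
Social marginal cost = private MC + MEC = 23.17 + 2.11q.
Set SMC = demand: 23.17 + 2.11q = 73.39 - 1.12q → q* = 15.5480.
Height of the DWL triangle at q_m is SMC(q_m) − demand(q_m) = MEC(q_m) = 3.9000.
DWL = ½ × 1.2074 × 3.9000 = 2.3544.

DWL = €2.35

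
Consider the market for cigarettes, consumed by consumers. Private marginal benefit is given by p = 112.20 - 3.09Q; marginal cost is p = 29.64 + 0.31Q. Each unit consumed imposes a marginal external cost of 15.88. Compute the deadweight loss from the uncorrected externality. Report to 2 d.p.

Market equilibrium (private): 29.64 + 0.31Q = 112.20 - 3.09Q → Q_m = 24.2824.
Social marginal benefit = demand − MEC = 96.32 - 3.09Q.
Set SMB = MC: 96.32 - 3.09Q = 29.64 + 0.31Q → Q* = 19.6118.
Between Q* and Q_m the wedge MC − SMB runs linearly from 0 to MEC(Q_m), so the loss is a triangle.
DWL = ½ × 4.6706 × 15.8800 = 37.0846.

DWL = 37.08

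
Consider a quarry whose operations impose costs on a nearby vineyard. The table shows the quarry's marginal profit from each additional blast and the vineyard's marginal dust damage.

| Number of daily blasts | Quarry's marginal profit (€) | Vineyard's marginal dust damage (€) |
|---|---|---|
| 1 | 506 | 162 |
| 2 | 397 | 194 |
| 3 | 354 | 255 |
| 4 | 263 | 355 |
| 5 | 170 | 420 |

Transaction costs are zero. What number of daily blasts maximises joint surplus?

Bargaining reaches the level where marginal profit last exceeds marginal dust damage.
That holds through level 3 (354 ≥ 255) but not at 4 (263 < 355).

3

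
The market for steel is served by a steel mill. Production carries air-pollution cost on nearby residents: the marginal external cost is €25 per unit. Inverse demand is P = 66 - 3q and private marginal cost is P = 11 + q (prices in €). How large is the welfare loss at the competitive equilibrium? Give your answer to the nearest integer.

DWL = €78

Market equilibrium (private): 11 + q = 66 - 3q → q_m = 13.7500.
Social marginal cost = private MC + MEC = 36 + q.
Set SMC = demand: 36 + q = 66 - 3q → q* = 7.5000.
The loss is the area between SMC and demand from q* to q_m; with linear curves that's a triangle of height MEC(q_m).
DWL = ½ × 6.2500 × 25.0000 = 78.1250.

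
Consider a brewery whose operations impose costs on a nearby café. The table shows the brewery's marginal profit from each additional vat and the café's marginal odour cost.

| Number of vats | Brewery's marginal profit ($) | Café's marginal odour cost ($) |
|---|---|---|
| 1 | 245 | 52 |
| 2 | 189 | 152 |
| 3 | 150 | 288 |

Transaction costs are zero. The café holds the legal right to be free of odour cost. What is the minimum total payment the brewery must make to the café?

$204

Efficient level: marginal profit ≥ marginal odour cost through level 2, so k* = 2.
With the café holding the right, the brewery must at least compensate total damage at k*: 52 + 152 = 204.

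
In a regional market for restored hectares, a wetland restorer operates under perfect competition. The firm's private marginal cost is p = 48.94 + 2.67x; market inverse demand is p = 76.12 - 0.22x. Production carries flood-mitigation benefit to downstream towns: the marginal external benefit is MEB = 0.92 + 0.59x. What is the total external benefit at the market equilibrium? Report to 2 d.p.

Market equilibrium (private): 48.94 + 2.67x = 76.12 - 0.22x → x_m = 9.4048.
Total external benefit = ∫₀^{x_m} (0.92 + 0.59x) dx = 0.92×9.4048 + ½×0.59×9.4048² = 34.7452.

34.75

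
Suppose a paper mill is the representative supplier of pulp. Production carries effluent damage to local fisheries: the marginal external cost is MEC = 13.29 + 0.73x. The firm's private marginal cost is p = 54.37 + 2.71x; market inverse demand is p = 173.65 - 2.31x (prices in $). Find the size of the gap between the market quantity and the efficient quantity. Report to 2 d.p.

Market equilibrium (private): 54.37 + 2.71x = 173.65 - 2.31x → x_m = 23.7610.
Social marginal cost = private MC + MEC = 67.66 + 3.44x.
Set SMC = demand: 67.66 + 3.44x = 173.65 - 2.31x → x* = 18.4330.
Gap = |23.7610 − 18.4330| = 5.3280.

5.33 units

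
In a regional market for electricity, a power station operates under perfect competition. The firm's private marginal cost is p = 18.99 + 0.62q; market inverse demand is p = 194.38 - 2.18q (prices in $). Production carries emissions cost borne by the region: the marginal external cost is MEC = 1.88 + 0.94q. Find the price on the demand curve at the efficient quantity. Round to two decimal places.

Social marginal cost = private MC + MEC = 20.87 + 1.56q.
Set SMC = demand: 20.87 + 1.56q = 194.38 - 2.18q → q* = 46.3930.
Consumer price on the demand curve at q*: 194.38 − 2.18×46.3930 = 93.2433.

P = $93.24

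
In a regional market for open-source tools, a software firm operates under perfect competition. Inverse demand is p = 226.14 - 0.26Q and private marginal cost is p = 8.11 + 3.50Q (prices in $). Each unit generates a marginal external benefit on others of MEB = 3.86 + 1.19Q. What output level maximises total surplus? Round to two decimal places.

Social marginal cost = private MC − MEB = 4.25 + 2.31Q.
Set SMC = demand: 4.25 + 2.31Q = 226.14 - 0.26Q → Q* = 86.3385.

Q* = 86.34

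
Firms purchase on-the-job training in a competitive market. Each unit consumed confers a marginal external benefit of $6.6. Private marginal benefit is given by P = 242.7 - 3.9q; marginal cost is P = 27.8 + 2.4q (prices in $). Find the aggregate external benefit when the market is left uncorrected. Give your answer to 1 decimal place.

Market equilibrium (private): 27.8 + 2.4q = 242.7 - 3.9q → q_m = 34.1111.
Total external benefit = MEB × q_m = 6.6 × 34.1111 = 225.1333.

$225.1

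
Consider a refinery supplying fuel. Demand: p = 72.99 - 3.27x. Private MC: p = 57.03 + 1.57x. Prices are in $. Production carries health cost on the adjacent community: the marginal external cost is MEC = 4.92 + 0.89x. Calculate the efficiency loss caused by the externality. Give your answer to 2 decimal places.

Market equilibrium (private): 57.03 + 1.57x = 72.99 - 3.27x → x_m = 3.2975.
Social marginal cost = private MC + MEC = 61.95 + 2.46x.
Set SMC = demand: 61.95 + 2.46x = 72.99 - 3.27x → x* = 1.9267.
Between x* and x_m the wedge SMC − demand runs linearly from 0 to MEC(x_m), so the loss is a triangle.
DWL = ½ × 1.3708 × 7.8548 = 5.3837.

DWL = $5.38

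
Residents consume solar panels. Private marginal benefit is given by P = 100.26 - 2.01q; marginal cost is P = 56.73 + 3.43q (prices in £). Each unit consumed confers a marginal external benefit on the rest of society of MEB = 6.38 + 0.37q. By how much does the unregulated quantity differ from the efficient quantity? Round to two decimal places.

Market equilibrium (private): 56.73 + 3.43q = 100.26 - 2.01q → q_m = 8.0018.
Social marginal benefit = demand + MEB = 106.64 - 1.64q.
Set SMB = MC: 106.64 - 1.64q = 56.73 + 3.43q → q* = 9.8442.
Gap = |8.0018 − 9.8442| = 1.8424.

1.84 units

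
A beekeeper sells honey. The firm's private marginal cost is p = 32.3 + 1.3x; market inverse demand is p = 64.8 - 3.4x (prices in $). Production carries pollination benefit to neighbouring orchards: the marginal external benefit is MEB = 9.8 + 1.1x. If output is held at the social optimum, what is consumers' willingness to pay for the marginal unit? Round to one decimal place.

Social marginal cost = private MC − MEB = 22.5 + 0.2x.
Set SMC = demand: 22.5 + 0.2x = 64.8 - 3.4x → x* = 11.7500.
Consumer price on the demand curve at x*: 64.8 − 3.4×11.7500 = 24.8500.

P = $24.9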